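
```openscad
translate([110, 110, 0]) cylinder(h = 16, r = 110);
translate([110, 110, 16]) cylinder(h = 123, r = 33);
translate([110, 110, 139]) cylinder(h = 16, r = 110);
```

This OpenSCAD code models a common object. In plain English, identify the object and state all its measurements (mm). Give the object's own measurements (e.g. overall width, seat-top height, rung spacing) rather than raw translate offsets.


A spool: two coaxial disc flanges of radius 110 mm and thickness 16 mm, joined by a core cylinder of radius 33 mm and height 123 mm. The lower flange rests on z = 0 and the three cylinders share a vertical axis.


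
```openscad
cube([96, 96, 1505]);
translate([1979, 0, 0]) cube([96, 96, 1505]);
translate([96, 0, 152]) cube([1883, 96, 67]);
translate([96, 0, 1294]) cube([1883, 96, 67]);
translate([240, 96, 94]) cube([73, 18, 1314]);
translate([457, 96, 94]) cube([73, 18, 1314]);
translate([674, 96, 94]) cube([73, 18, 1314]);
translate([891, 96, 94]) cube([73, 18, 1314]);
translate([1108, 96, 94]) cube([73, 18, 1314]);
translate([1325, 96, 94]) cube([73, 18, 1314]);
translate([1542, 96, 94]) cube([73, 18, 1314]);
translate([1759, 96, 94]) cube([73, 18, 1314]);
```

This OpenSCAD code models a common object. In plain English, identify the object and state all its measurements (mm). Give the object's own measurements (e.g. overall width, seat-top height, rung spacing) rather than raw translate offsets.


A fence section. Two 96×96 mm posts, 1505 mm tall, stand on the floor with a clear span of 1883 mm between their inner faces. Two horizontal rails of 96×67 mm section span the gap between the posts with their undersides at z = 152 mm and z = 1294 mm, flush with the posts' −y face. 8 pickets, each 73 mm wide, 18 mm thick and 1314 mm tall, are fixed to the +y face of the rails with their bottoms at z = 94 mm, spaced across the span with a 144 mm gap after the −x post and between neighbouring pickets, with 147 mm left before the +x post.


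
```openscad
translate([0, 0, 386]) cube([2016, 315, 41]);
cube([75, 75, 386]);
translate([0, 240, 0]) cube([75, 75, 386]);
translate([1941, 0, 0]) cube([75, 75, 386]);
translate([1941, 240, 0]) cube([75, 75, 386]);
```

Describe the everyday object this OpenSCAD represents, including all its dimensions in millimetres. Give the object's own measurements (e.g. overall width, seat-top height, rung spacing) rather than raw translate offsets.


A bench: a 2016×315 mm seat slab, 41 mm thick, top at z = 427 mm, on four 75×75 mm square legs flush with the seat corners and standing on z = 0.


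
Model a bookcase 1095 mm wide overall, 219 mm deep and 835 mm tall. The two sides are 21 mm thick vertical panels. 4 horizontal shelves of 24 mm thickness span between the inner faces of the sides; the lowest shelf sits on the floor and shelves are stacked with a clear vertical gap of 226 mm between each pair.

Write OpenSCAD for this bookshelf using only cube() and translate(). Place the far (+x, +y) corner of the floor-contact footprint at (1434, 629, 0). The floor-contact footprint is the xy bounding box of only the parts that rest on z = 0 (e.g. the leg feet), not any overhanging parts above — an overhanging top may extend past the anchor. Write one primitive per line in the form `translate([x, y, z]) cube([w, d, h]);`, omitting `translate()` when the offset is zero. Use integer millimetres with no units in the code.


translate([339, 410, 0]) cube([21, 219, 835]);
translate([1413, 410, 0]) cube([21, 219, 835]);
translate([360, 410, 0]) cube([1053, 219, 24]);
translate([360, 410, 250]) cube([1053, 219, 24]);
translate([360, 410, 500]) cube([1053, 219, 24]);
translate([360, 410, 750]) cube([1053, 219, 24]);


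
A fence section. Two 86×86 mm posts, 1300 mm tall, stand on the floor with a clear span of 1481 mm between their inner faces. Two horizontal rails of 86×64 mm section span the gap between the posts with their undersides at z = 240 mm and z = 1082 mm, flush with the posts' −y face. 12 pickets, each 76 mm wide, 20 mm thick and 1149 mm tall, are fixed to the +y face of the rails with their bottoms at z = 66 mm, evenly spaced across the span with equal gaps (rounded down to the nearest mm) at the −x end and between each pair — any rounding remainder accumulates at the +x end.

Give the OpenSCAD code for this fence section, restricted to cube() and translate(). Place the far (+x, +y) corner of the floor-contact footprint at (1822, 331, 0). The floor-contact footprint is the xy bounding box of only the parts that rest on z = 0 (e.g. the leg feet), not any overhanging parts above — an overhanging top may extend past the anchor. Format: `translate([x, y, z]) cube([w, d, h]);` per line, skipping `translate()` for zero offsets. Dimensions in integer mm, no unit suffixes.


translate([169, 245, 0]) cube([86, 86, 1300]);
translate([1736, 245, 0]) cube([86, 86, 1300]);
translate([255, 245, 240]) cube([1481, 86, 64]);
translate([255, 245, 1082]) cube([1481, 86, 64]);
translate([298, 331, 66]) cube([76, 20, 1149]);
translate([417, 331, 66]) cube([76, 20, 1149]);
translate([536, 331, 66]) cube([76, 20, 1149]);
translate([655, 331, 66]) cube([76, 20, 1149]);
translate([774, 331, 66]) cube([76, 20, 1149]);
translate([893, 331, 66]) cube([76, 20, 1149]);
translate([1012, 331, 66]) cube([76, 20, 1149]);
translate([1131, 331, 66]) cube([76, 20, 1149]);
translate([1250, 331, 66]) cube([76, 20, 1149]);
translate([1369, 331, 66]) cube([76, 20, 1149]);
translate([1488, 331, 66]) cube([76, 20, 1149]);
translate([1607, 331, 66]) cube([76, 20, 1149]);


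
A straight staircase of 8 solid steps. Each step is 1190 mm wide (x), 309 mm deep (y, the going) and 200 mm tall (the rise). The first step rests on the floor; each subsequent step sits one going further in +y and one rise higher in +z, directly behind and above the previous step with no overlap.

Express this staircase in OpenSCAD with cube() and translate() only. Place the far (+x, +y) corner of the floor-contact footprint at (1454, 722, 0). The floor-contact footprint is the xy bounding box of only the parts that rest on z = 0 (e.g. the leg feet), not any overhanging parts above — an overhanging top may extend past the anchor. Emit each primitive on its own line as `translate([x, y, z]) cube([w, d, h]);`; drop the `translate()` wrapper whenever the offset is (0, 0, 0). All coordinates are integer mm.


translate([264, 413, 0]) cube([1190, 309, 200]);
translate([264, 722, 200]) cube([1190, 309, 200]);
translate([264, 1031, 400]) cube([1190, 309, 200]);
translate([264, 1340, 600]) cube([1190, 309, 200]);
translate([264, 1649, 800]) cube([1190, 309, 200]);
translate([264, 1958, 1000]) cube([1190, 309, 200]);
translate([264, 2267, 1200]) cube([1190, 309, 200]);
translate([264, 2576, 1400]) cube([1190, 309, 200]);


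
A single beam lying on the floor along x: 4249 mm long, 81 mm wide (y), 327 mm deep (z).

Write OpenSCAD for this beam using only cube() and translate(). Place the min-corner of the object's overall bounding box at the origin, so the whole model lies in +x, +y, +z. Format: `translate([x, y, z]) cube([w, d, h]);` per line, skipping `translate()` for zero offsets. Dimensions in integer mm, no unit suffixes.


cube([4249, 81, 327]);


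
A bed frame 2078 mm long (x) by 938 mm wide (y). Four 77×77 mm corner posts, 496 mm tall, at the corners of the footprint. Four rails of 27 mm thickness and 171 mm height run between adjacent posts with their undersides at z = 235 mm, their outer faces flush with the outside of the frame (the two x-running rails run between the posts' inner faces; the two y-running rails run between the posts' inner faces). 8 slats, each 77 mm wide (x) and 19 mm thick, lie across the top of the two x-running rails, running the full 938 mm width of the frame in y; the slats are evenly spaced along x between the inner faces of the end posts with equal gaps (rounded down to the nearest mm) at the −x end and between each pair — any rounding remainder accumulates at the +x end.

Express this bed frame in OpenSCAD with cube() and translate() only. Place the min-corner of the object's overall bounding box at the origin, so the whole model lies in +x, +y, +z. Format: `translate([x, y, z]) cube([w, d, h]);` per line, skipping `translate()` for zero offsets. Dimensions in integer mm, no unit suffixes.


cube([77, 77, 496]);
translate([0, 861, 0]) cube([77, 77, 496]);
translate([2001, 0, 0]) cube([77, 77, 496]);
translate([2001, 861, 0]) cube([77, 77, 496]);
translate([77, 0, 235]) cube([1924, 27, 171]);
translate([77, 911, 235]) cube([1924, 27, 171]);
translate([0, 77, 235]) cube([27, 784, 171]);
translate([2051, 77, 235]) cube([27, 784, 171]);
translate([222, 0, 406]) cube([77, 938, 19]);
translate([444, 0, 406]) cube([77, 938, 19]);
translate([666, 0, 406]) cube([77, 938, 19]);
translate([888, 0, 406]) cube([77, 938, 19]);
translate([1110, 0, 406]) cube([77, 938, 19]);
translate([1332, 0, 406]) cube([77, 938, 19]);
translate([1554, 0, 406]) cube([77, 938, 19]);
translate([1776, 0, 406]) cube([77, 938, 19]);


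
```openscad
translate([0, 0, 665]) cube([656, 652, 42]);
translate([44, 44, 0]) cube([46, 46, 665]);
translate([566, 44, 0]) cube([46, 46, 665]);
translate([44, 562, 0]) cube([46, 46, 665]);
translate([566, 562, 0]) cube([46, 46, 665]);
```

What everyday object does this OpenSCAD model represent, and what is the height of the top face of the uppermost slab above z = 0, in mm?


A table. The table height is 707 mm.

A 656×652×42 slab sits at z = 665 on four 46 mm square posts — a table. The top surface is at 665 + 42 = 707 mm.


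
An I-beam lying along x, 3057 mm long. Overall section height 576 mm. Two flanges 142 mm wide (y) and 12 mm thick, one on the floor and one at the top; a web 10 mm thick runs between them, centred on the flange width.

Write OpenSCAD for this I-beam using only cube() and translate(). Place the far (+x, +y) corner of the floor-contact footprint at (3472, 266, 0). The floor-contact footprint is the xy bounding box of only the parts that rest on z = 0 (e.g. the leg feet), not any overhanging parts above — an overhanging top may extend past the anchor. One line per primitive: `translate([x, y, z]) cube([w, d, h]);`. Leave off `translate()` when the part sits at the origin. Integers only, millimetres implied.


translate([415, 124, 0]) cube([3057, 142, 12]);
translate([415, 190, 12]) cube([3057, 10, 552]);
translate([415, 124, 564]) cube([3057, 142, 12]);


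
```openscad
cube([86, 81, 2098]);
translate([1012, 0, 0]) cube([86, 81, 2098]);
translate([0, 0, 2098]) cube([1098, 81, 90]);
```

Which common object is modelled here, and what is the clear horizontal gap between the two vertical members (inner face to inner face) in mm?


A door frame. The clear opening width is 926 mm.

Two 2098 mm tall posts with a header on top — a door frame. The left jamb is 86 mm wide at x = 0; the right jamb starts at x = 1012. The clear opening is 1012 − 86 = 926 mm.


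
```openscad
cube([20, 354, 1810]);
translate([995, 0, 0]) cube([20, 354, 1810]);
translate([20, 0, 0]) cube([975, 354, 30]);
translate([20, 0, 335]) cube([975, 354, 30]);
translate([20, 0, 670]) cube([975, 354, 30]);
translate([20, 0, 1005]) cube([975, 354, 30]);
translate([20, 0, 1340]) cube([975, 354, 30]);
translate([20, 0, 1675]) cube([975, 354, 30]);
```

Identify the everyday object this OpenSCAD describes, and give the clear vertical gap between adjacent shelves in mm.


A bookshelf. The clear shelf gap is 305 mm.

Two tall side panels with 6 horizontal boards between them — a bookshelf. The first two shelf undersides are at z = 0 and z = 335; with shelf thickness 30, the clear gap is 335 − 0 − 30 = 305 mm.


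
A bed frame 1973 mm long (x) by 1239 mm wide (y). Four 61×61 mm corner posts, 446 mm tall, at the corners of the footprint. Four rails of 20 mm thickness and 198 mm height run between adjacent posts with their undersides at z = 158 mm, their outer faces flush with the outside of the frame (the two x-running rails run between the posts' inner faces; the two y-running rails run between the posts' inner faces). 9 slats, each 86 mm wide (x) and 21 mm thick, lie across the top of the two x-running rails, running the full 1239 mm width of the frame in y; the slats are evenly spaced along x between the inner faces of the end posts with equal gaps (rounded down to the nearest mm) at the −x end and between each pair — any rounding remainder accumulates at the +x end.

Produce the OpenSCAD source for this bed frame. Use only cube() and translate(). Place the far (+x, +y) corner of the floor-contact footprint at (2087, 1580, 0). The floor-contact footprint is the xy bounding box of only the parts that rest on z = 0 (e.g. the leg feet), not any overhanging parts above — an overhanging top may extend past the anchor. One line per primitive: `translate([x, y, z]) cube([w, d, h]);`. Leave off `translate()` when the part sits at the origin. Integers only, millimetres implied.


translate([114, 341, 0]) cube([61, 61, 446]);
translate([114, 1519, 0]) cube([61, 61, 446]);
translate([2026, 341, 0]) cube([61, 61, 446]);
translate([2026, 1519, 0]) cube([61, 61, 446]);
translate([175, 341, 158]) cube([1851, 20, 198]);
translate([175, 1560, 158]) cube([1851, 20, 198]);
translate([114, 402, 158]) cube([20, 1117, 198]);
translate([2067, 402, 158]) cube([20, 1117, 198]);
translate([282, 341, 356]) cube([86, 1239, 21]);
translate([475, 341, 356]) cube([86, 1239, 21]);
translate([668, 341, 356]) cube([86, 1239, 21]);
translate([861, 341, 356]) cube([86, 1239, 21]);
translate([1054, 341, 356]) cube([86, 1239, 21]);
translate([1247, 341, 356]) cube([86, 1239, 21]);
translate([1440, 341, 356]) cube([86, 1239, 21]);
translate([1633, 341, 356]) cube([86, 1239, 21]);
translate([1826, 341, 356]) cube([86, 1239, 21]);


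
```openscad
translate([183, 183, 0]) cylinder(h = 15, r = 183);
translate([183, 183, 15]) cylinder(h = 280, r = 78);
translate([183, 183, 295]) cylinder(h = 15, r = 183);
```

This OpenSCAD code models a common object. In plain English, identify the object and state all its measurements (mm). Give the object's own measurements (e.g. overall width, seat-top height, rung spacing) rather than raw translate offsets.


A spool: two coaxial disc flanges of radius 183 mm and thickness 15 mm, joined by a core cylinder of radius 78 mm and height 280 mm. The lower flange rests on z = 0 and the three cylinders share a vertical axis.


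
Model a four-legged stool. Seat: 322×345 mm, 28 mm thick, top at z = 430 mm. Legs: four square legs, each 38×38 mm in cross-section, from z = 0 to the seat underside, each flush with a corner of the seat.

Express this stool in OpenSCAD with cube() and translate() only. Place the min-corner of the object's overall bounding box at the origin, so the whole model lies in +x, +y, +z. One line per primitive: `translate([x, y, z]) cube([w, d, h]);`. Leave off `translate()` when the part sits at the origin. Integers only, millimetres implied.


translate([0, 0, 402]) cube([322, 345, 28]);
cube([38, 38, 402]);
translate([284, 0, 0]) cube([38, 38, 402]);
translate([0, 307, 0]) cube([38, 38, 402]);
translate([284, 307, 0]) cube([38, 38, 402]);


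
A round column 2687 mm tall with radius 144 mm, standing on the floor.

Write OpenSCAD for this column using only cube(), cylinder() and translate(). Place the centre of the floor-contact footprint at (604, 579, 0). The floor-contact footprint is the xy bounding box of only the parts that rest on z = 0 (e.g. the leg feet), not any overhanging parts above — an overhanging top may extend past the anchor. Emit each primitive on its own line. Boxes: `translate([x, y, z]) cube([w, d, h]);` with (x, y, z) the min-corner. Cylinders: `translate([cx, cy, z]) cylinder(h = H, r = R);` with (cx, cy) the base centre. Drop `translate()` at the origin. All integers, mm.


translate([604, 579, 0]) cylinder(h = 2687, r = 144);


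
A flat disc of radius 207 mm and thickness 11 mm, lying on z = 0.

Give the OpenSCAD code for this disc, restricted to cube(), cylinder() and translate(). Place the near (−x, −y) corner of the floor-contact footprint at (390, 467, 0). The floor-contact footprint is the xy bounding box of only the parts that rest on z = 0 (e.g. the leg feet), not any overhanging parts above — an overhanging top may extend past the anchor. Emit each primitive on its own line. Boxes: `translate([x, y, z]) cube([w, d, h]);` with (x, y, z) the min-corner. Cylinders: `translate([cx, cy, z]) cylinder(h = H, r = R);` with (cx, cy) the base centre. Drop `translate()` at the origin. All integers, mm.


translate([597, 674, 0]) cylinder(h = 11, r = 207);


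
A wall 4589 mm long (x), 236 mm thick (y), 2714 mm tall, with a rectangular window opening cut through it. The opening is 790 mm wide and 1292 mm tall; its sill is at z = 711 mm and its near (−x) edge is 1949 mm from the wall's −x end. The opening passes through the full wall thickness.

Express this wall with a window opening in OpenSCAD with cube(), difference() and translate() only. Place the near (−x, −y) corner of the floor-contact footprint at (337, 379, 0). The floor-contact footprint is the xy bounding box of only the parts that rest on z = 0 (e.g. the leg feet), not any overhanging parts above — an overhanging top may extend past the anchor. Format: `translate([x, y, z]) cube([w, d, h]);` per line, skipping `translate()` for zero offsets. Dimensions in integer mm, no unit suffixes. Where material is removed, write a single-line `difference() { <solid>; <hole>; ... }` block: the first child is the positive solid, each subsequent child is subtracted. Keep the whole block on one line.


difference() { translate([337, 379, 0]) cube([4589, 236, 2714]); translate([2286, 379, 711]) cube([790, 236, 1292]); }


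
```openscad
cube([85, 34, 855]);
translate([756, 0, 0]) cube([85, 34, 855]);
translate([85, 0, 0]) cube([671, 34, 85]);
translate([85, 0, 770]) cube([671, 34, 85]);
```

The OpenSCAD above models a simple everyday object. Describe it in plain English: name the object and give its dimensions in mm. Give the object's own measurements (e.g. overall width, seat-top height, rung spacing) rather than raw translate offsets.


A rectangular picture frame lying in the x–z plane (depth along y). The opening is 671 mm wide (x) by 685 mm tall (z), surrounded by a border 85 mm wide on all four sides. The frame is 34 mm deep and is made of two full-height vertical stiles with two horizontal rails fitted between them.


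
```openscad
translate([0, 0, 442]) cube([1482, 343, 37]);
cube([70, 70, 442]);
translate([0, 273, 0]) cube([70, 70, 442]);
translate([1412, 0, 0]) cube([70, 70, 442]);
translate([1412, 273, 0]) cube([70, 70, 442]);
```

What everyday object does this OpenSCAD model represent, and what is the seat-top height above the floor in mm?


A bench. The seat-top height is 479 mm.

A long slab on four corner posts — a bench. The slab sits at z = 442 with thickness 37, so the top is 442 + 37 = 479 mm.


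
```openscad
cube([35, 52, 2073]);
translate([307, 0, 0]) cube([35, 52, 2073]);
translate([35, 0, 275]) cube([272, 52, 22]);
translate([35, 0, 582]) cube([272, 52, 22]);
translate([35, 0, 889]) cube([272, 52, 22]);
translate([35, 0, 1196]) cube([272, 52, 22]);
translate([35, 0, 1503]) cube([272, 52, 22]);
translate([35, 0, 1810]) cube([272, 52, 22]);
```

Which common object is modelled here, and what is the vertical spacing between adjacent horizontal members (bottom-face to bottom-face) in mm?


A ladder. The rung spacing is 307 mm.

Two tall 35×52 posts with 6 short bars between them — a ladder. Adjacent rungs sit at z = 275 and z = 582, so the spacing is 582 − 275 = 307 mm.


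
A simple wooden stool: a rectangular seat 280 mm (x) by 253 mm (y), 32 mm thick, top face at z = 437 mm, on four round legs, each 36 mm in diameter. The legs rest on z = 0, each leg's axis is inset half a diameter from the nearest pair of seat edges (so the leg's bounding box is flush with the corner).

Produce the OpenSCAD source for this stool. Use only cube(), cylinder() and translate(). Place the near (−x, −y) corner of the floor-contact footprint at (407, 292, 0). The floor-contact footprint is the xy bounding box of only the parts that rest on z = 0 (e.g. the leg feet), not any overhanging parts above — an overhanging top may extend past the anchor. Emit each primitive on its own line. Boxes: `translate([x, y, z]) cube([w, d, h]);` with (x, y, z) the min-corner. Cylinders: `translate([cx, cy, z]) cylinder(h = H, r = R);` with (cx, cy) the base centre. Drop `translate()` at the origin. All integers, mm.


translate([407, 292, 405]) cube([280, 253, 32]);
translate([425, 310, 0]) cylinder(h = 405, r = 18);
translate([669, 310, 0]) cylinder(h = 405, r = 18);
translate([425, 527, 0]) cylinder(h = 405, r = 18);
translate([669, 527, 0]) cylinder(h = 405, r = 18);


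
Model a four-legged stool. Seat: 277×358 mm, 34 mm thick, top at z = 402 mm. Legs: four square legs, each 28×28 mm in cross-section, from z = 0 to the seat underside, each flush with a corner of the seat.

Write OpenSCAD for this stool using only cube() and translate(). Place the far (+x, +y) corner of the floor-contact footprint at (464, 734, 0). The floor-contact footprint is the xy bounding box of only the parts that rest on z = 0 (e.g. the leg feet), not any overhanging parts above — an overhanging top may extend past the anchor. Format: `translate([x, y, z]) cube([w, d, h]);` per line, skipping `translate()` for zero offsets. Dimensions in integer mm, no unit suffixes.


translate([187, 376, 368]) cube([277, 358, 34]);
translate([187, 376, 0]) cube([28, 28, 368]);
translate([436, 376, 0]) cube([28, 28, 368]);
translate([187, 706, 0]) cube([28, 28, 368]);
translate([436, 706, 0]) cube([28, 28, 368]);


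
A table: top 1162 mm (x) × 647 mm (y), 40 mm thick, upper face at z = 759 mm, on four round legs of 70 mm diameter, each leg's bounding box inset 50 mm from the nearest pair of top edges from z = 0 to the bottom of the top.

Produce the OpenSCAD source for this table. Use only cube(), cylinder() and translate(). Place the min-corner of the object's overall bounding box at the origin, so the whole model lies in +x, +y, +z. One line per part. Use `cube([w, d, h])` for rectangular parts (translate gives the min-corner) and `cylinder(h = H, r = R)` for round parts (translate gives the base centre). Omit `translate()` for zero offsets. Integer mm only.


// leg_h = 759 - 40 = 719
translate([0, 0, 719]) cube([1162, 647, 40]);
translate([85, 85, 0]) cylinder(h = 719, r = 35);
translate([1077, 85, 0]) cylinder(h = 719, r = 35);
translate([85, 562, 0]) cylinder(h = 719, r = 35);
translate([1077, 562, 0]) cylinder(h = 719, r = 35);


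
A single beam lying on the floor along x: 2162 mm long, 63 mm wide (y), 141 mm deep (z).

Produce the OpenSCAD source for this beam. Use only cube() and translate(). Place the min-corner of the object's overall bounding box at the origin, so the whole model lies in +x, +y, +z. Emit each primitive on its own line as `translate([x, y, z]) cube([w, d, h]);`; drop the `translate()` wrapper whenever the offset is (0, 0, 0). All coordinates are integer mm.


cube([2162, 63, 141]);


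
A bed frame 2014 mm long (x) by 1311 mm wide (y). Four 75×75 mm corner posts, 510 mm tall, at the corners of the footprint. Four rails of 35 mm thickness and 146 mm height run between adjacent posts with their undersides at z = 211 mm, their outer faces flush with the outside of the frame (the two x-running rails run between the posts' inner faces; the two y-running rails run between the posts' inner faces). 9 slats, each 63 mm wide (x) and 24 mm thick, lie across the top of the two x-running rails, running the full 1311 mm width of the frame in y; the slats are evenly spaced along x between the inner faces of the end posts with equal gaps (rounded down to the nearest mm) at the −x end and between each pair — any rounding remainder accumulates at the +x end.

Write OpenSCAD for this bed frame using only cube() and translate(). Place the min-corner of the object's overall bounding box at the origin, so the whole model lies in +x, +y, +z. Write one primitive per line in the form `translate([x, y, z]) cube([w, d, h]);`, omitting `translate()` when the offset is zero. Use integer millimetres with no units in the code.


cube([75, 75, 510]);
translate([0, 1236, 0]) cube([75, 75, 510]);
translate([1939, 0, 0]) cube([75, 75, 510]);
translate([1939, 1236, 0]) cube([75, 75, 510]);
translate([75, 0, 211]) cube([1864, 35, 146]);
translate([75, 1276, 211]) cube([1864, 35, 146]);
translate([0, 75, 211]) cube([35, 1161, 146]);
translate([1979, 75, 211]) cube([35, 1161, 146]);
translate([204, 0, 357]) cube([63, 1311, 24]);
translate([396, 0, 357]) cube([63, 1311, 24]);
translate([588, 0, 357]) cube([63, 1311, 24]);
translate([780, 0, 357]) cube([63, 1311, 24]);
translate([972, 0, 357]) cube([63, 1311, 24]);
translate([1164, 0, 357]) cube([63, 1311, 24]);
translate([1356, 0, 357]) cube([63, 1311, 24]);
translate([1548, 0, 357]) cube([63, 1311, 24]);
translate([1740, 0, 357]) cube([63, 1311, 24]);


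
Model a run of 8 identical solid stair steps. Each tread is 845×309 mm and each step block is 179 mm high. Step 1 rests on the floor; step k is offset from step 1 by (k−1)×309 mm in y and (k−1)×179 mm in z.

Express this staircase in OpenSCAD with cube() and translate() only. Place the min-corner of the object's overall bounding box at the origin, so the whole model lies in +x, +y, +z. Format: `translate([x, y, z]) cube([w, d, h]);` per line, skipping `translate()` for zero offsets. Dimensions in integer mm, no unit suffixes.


cube([845, 309, 179]);
translate([0, 309, 179]) cube([845, 309, 179]);
translate([0, 618, 358]) cube([845, 309, 179]);
translate([0, 927, 537]) cube([845, 309, 179]);
translate([0, 1236, 716]) cube([845, 309, 179]);
translate([0, 1545, 895]) cube([845, 309, 179]);
translate([0, 1854, 1074]) cube([845, 309, 179]);
translate([0, 2163, 1253]) cube([845, 309, 179]);


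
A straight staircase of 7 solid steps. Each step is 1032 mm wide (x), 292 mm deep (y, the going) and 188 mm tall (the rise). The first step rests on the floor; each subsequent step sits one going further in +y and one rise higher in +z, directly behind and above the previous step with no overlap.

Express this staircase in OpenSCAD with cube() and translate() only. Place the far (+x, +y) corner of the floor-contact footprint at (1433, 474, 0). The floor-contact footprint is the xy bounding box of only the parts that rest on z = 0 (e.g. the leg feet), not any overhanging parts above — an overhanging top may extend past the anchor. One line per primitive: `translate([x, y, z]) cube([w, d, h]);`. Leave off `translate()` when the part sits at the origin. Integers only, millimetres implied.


translate([401, 182, 0]) cube([1032, 292, 188]);
translate([401, 474, 188]) cube([1032, 292, 188]);
translate([401, 766, 376]) cube([1032, 292, 188]);
translate([401, 1058, 564]) cube([1032, 292, 188]);
translate([401, 1350, 752]) cube([1032, 292, 188]);
translate([401, 1642, 940]) cube([1032, 292, 188]);
translate([401, 1934, 1128]) cube([1032, 292, 188]);


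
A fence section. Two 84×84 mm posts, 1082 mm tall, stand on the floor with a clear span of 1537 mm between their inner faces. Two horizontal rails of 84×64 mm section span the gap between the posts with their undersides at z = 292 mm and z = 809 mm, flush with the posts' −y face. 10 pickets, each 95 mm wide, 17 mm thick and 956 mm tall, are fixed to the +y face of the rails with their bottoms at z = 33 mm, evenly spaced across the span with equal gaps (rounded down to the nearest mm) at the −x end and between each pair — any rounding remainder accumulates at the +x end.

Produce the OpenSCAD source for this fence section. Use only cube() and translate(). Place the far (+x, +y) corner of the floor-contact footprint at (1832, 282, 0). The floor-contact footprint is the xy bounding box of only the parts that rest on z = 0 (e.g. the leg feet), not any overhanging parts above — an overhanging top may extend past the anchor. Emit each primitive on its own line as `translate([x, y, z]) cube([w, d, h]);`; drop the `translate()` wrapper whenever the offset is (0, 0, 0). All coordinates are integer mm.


translate([127, 198, 0]) cube([84, 84, 1082]);
translate([1748, 198, 0]) cube([84, 84, 1082]);
translate([211, 198, 292]) cube([1537, 84, 64]);
translate([211, 198, 809]) cube([1537, 84, 64]);
translate([264, 282, 33]) cube([95, 17, 956]);
translate([412, 282, 33]) cube([95, 17, 956]);
translate([560, 282, 33]) cube([95, 17, 956]);
translate([708, 282, 33]) cube([95, 17, 956]);
translate([856, 282, 33]) cube([95, 17, 956]);
translate([1004, 282, 33]) cube([95, 17, 956]);
translate([1152, 282, 33]) cube([95, 17, 956]);
translate([1300, 282, 33]) cube([95, 17, 956]);
translate([1448, 282, 33]) cube([95, 17, 956]);
translate([1596, 282, 33]) cube([95, 17, 956]);


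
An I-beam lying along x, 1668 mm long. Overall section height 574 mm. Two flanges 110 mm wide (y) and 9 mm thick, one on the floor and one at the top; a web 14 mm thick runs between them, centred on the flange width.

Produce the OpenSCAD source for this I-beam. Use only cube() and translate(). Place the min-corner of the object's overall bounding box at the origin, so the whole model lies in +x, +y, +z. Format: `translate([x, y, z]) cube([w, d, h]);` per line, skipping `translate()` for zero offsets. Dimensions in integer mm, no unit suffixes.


cube([1668, 110, 9]);
translate([0, 48, 9]) cube([1668, 14, 556]);
translate([0, 0, 565]) cube([1668, 110, 9]);


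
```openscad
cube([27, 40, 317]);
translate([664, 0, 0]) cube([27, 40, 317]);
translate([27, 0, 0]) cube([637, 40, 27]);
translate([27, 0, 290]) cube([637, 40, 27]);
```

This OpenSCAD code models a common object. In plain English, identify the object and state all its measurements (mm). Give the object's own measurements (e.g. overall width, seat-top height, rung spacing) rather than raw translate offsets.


A rectangular picture frame lying in the x–z plane (depth along y). The opening is 637 mm wide (x) by 263 mm tall (z), surrounded by a border 27 mm wide on all four sides. The frame is 40 mm deep and is made of two full-height vertical stiles with two horizontal rails fitted between them.


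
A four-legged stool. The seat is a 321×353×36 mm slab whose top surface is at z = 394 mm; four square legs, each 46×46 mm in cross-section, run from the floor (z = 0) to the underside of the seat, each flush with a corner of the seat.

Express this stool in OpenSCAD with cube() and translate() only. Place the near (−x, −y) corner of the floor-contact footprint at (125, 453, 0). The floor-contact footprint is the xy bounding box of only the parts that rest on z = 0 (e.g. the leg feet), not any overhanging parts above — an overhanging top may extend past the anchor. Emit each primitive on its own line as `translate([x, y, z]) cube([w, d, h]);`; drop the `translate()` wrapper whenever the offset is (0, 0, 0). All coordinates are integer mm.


translate([125, 453, 358]) cube([321, 353, 36]);
translate([125, 453, 0]) cube([46, 46, 358]);
translate([400, 453, 0]) cube([46, 46, 358]);
translate([125, 760, 0]) cube([46, 46, 358]);
translate([400, 760, 0]) cube([46, 46, 358]);


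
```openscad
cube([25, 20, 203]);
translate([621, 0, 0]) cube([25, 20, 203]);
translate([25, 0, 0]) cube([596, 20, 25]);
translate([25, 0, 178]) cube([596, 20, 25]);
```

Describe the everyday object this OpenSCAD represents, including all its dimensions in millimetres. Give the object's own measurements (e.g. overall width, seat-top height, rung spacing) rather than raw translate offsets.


A rectangular picture frame lying in the x–z plane (depth along y). The opening is 596 mm wide (x) by 153 mm tall (z), surrounded by a border 25 mm wide on all four sides. The frame is 20 mm deep and is made of two full-height vertical stiles with two horizontal rails fitted between them.


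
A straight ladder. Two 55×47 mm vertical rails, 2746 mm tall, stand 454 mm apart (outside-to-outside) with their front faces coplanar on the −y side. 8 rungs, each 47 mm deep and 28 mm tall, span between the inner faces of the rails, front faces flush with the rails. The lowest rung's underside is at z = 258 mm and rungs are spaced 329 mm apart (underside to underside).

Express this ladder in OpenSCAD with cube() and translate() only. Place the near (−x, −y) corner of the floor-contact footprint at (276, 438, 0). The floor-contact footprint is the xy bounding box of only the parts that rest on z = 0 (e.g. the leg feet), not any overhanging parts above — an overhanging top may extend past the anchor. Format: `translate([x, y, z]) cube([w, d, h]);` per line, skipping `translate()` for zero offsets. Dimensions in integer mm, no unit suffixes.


translate([276, 438, 0]) cube([55, 47, 2746]);
translate([675, 438, 0]) cube([55, 47, 2746]);
translate([331, 438, 258]) cube([344, 47, 28]);
translate([331, 438, 587]) cube([344, 47, 28]);
translate([331, 438, 916]) cube([344, 47, 28]);
translate([331, 438, 1245]) cube([344, 47, 28]);
translate([331, 438, 1574]) cube([344, 47, 28]);
translate([331, 438, 1903]) cube([344, 47, 28]);
translate([331, 438, 2232]) cube([344, 47, 28]);
translate([331, 438, 2561]) cube([344, 47, 28]);


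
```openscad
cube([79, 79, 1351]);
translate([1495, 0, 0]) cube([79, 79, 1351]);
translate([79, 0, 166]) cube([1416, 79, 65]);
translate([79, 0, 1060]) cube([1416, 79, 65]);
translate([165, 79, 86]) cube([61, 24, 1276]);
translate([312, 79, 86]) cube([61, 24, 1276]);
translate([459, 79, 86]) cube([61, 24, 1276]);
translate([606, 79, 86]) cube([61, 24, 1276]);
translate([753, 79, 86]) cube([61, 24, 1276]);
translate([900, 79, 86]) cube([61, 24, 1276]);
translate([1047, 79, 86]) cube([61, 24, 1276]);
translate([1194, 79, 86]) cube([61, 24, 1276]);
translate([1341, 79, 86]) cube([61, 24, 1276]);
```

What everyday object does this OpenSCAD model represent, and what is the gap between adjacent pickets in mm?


A fence section. The picket gap is 86 mm.

Two posts, two rails, 9 pickets — a fence section. Span 1416 mm holds 9 pickets of 61 mm with 10 equal gaps: ⌊(1416 − 9·61) / 10⌋ = 86 mm.


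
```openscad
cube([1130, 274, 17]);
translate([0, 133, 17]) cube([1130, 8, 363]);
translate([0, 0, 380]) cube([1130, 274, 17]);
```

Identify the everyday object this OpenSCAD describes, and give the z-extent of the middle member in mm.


An I-beam. The web height is 363 mm.

Two wide flanges with a thin centred web — an I-beam. Overall 397 mm minus two 17 mm flanges gives a web of 397 − 2·17 = 363 mm.


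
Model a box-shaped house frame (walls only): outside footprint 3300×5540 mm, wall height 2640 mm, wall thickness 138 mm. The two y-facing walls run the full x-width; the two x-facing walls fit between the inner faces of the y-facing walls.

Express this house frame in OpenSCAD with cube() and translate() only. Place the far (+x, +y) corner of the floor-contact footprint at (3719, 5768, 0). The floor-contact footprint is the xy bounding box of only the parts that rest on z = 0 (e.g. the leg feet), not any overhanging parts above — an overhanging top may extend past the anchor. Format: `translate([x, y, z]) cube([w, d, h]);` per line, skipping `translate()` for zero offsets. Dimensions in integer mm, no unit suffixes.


translate([419, 228, 0]) cube([3300, 138, 2640]);
translate([419, 5630, 0]) cube([3300, 138, 2640]);
translate([419, 366, 0]) cube([138, 5264, 2640]);
translate([3581, 366, 0]) cube([138, 5264, 2640]);


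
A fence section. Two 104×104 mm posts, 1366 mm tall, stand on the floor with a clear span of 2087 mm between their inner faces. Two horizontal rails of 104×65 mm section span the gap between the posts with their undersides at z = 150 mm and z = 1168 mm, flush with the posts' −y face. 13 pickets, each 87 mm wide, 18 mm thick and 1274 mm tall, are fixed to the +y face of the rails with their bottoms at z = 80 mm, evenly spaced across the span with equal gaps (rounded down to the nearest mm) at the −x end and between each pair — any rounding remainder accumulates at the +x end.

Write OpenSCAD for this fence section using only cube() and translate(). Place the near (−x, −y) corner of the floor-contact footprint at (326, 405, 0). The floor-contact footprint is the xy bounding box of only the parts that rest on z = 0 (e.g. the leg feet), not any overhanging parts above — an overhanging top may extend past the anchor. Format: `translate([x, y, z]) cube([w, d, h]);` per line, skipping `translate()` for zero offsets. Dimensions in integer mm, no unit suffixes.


translate([326, 405, 0]) cube([104, 104, 1366]);
translate([2517, 405, 0]) cube([104, 104, 1366]);
translate([430, 405, 150]) cube([2087, 104, 65]);
translate([430, 405, 1168]) cube([2087, 104, 65]);
translate([498, 509, 80]) cube([87, 18, 1274]);
translate([653, 509, 80]) cube([87, 18, 1274]);
translate([808, 509, 80]) cube([87, 18, 1274]);
translate([963, 509, 80]) cube([87, 18, 1274]);
translate([1118, 509, 80]) cube([87, 18, 1274]);
translate([1273, 509, 80]) cube([87, 18, 1274]);
translate([1428, 509, 80]) cube([87, 18, 1274]);
translate([1583, 509, 80]) cube([87, 18, 1274]);
translate([1738, 509, 80]) cube([87, 18, 1274]);
translate([1893, 509, 80]) cube([87, 18, 1274]);
translate([2048, 509, 80]) cube([87, 18, 1274]);
translate([2203, 509, 80]) cube([87, 18, 1274]);
translate([2358, 509, 80]) cube([87, 18, 1274]);


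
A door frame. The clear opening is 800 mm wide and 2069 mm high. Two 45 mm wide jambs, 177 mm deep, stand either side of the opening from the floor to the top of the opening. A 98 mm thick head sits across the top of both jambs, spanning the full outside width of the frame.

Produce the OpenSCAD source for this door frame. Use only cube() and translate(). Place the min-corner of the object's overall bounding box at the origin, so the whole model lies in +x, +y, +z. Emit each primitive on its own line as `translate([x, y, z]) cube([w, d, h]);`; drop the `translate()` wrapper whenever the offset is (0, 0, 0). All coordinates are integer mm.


cube([45, 177, 2069]);
translate([845, 0, 0]) cube([45, 177, 2069]);
translate([0, 0, 2069]) cube([890, 177, 98]);


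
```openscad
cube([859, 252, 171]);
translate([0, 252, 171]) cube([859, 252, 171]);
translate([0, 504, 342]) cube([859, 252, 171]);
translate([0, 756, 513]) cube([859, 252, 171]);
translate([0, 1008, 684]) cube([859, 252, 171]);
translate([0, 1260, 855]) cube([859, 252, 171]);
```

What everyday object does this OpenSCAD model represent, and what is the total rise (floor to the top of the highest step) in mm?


A staircase. The total rise is 1026 mm.

6 identical blocks, each offset up and back from the previous — a staircase. Each step is 171 mm tall and there are 6 of them, so the total rise is 6 × 171 = 1026 mm.


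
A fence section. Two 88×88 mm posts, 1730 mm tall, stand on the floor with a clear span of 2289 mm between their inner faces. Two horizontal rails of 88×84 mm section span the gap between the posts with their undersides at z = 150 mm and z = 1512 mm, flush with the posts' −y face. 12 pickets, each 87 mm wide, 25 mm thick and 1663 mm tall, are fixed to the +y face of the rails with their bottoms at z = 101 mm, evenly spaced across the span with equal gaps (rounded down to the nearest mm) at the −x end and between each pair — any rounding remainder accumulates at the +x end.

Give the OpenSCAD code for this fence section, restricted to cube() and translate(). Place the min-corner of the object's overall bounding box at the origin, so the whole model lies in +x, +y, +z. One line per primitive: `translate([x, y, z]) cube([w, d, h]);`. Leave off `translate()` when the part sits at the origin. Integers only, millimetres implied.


cube([88, 88, 1730]);
translate([2377, 0, 0]) cube([88, 88, 1730]);
translate([88, 0, 150]) cube([2289, 88, 84]);
translate([88, 0, 1512]) cube([2289, 88, 84]);
translate([183, 88, 101]) cube([87, 25, 1663]);
translate([365, 88, 101]) cube([87, 25, 1663]);
translate([547, 88, 101]) cube([87, 25, 1663]);
translate([729, 88, 101]) cube([87, 25, 1663]);
translate([911, 88, 101]) cube([87, 25, 1663]);
translate([1093, 88, 101]) cube([87, 25, 1663]);
translate([1275, 88, 101]) cube([87, 25, 1663]);
translate([1457, 88, 101]) cube([87, 25, 1663]);
translate([1639, 88, 101]) cube([87, 25, 1663]);
translate([1821, 88, 101]) cube([87, 25, 1663]);
translate([2003, 88, 101]) cube([87, 25, 1663]);
translate([2185, 88, 101]) cube([87, 25, 1663]);
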